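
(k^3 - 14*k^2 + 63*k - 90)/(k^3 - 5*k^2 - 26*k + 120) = (k^2 - 8*k + 15)/(k^2 + k - 20)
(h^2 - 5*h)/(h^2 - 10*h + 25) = h/(h - 5)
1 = 1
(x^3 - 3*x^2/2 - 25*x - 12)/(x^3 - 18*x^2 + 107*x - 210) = (x^2 + 9*x/2 + 2)/(x^2 - 12*x + 35)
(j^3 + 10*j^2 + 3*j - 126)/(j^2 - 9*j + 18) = (j^2 + 13*j + 42)/(j - 6)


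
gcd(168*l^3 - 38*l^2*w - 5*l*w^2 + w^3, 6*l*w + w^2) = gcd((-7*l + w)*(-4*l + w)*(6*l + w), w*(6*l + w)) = 6*l + w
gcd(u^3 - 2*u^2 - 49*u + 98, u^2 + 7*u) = u + 7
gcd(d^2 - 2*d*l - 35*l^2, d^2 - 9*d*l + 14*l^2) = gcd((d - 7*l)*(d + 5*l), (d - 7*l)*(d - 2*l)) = d - 7*l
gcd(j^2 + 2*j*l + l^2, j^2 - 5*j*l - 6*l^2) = j + l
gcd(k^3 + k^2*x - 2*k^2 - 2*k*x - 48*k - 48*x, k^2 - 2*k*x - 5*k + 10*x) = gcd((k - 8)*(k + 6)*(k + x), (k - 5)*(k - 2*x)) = 1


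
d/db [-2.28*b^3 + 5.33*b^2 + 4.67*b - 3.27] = -6.84*b^2 + 10.66*b + 4.67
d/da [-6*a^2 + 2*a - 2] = 2 - 12*a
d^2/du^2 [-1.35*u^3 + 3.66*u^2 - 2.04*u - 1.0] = 7.32 - 8.1*u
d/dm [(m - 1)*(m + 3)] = 2*m + 2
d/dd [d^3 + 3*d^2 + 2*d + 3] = 3*d^2 + 6*d + 2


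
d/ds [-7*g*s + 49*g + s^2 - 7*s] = -7*g + 2*s - 7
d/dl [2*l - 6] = 2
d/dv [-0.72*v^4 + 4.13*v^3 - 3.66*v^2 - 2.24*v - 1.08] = -2.88*v^3 + 12.39*v^2 - 7.32*v - 2.24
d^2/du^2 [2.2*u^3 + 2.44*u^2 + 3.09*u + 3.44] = 13.2*u + 4.88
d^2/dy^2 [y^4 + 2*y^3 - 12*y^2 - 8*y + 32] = 12*y^2 + 12*y - 24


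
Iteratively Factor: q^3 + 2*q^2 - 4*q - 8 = (q + 2)*(q^2 - 4) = (q + 2)^2*(q - 2)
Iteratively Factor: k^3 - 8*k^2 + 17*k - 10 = (k - 5)*(k^2 - 3*k + 2) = (k - 5)*(k - 1)*(k - 2)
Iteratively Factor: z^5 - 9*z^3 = (z)*(z^4 - 9*z^2) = z*(z - 3)*(z^3 + 3*z^2) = z^2*(z - 3)*(z^2 + 3*z) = z^2*(z - 3)*(z + 3)*(z)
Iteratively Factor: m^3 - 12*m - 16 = (m + 2)*(m^2 - 2*m - 8) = (m + 2)^2*(m - 4)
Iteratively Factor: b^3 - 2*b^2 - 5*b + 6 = (b + 2)*(b^2 - 4*b + 3) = (b - 1)*(b + 2)*(b - 3)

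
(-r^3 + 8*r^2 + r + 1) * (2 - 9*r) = 9*r^4 - 74*r^3 + 7*r^2 - 7*r + 2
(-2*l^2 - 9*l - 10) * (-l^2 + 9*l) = 2*l^4 - 9*l^3 - 71*l^2 - 90*l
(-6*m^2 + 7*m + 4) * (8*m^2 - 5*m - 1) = -48*m^4 + 86*m^3 + 3*m^2 - 27*m - 4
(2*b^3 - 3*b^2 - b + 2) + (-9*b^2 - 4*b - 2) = 2*b^3 - 12*b^2 - 5*b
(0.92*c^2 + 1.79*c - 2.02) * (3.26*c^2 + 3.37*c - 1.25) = 2.9992*c^4 + 8.9358*c^3 - 1.7029*c^2 - 9.0449*c + 2.525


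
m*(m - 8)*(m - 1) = m^3 - 9*m^2 + 8*m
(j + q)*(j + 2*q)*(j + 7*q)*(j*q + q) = j^4*q + 10*j^3*q^2 + j^3*q + 23*j^2*q^3 + 10*j^2*q^2 + 14*j*q^4 + 23*j*q^3 + 14*q^4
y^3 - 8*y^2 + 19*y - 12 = (y - 4)*(y - 3)*(y - 1)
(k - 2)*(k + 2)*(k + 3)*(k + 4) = k^4 + 7*k^3 + 8*k^2 - 28*k - 48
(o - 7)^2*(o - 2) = o^3 - 16*o^2 + 77*o - 98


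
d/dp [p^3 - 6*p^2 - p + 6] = 3*p^2 - 12*p - 1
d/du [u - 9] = 1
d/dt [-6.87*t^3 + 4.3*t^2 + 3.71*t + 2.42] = -20.61*t^2 + 8.6*t + 3.71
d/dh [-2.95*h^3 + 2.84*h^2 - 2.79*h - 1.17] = -8.85*h^2 + 5.68*h - 2.79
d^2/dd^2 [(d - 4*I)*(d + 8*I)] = 2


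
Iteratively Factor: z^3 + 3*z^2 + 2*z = (z + 2)*(z^2 + z) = (z + 1)*(z + 2)*(z)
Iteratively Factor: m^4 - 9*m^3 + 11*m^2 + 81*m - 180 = (m - 4)*(m^3 - 5*m^2 - 9*m + 45) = (m - 5)*(m - 4)*(m^2 - 9) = (m - 5)*(m - 4)*(m - 3)*(m + 3)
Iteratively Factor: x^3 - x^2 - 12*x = (x)*(x^2 - x - 12) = x*(x + 3)*(x - 4)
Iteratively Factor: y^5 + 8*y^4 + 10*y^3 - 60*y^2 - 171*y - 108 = (y + 3)*(y^4 + 5*y^3 - 5*y^2 - 45*y - 36) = (y + 1)*(y + 3)*(y^3 + 4*y^2 - 9*y - 36) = (y + 1)*(y + 3)^2*(y^2 + y - 12) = (y - 3)*(y + 1)*(y + 3)^2*(y + 4)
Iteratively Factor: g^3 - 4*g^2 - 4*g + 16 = (g - 2)*(g^2 - 2*g - 8) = (g - 2)*(g + 2)*(g - 4)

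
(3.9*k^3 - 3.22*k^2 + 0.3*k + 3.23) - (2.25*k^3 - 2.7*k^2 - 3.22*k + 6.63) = 1.65*k^3 - 0.52*k^2 + 3.52*k - 3.4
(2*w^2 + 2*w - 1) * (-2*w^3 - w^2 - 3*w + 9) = -4*w^5 - 6*w^4 - 6*w^3 + 13*w^2 + 21*w - 9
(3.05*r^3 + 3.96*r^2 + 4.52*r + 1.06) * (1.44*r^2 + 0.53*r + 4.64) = 4.392*r^5 + 7.3189*r^4 + 22.7596*r^3 + 22.2964*r^2 + 21.5346*r + 4.9184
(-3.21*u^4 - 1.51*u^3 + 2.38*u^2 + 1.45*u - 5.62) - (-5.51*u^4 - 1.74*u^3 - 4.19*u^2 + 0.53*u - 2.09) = 2.3*u^4 + 0.23*u^3 + 6.57*u^2 + 0.92*u - 3.53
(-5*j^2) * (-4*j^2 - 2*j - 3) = 20*j^4 + 10*j^3 + 15*j^2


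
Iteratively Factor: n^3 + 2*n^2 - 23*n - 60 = (n + 3)*(n^2 - n - 20) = (n - 5)*(n + 3)*(n + 4)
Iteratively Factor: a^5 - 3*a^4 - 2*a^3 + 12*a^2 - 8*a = (a + 2)*(a^4 - 5*a^3 + 8*a^2 - 4*a) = (a - 1)*(a + 2)*(a^3 - 4*a^2 + 4*a) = a*(a - 1)*(a + 2)*(a^2 - 4*a + 4) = a*(a - 2)*(a - 1)*(a + 2)*(a - 2)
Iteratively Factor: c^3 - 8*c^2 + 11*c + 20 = (c - 4)*(c^2 - 4*c - 5) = (c - 4)*(c + 1)*(c - 5)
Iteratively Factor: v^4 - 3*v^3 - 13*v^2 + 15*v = (v + 3)*(v^3 - 6*v^2 + 5*v) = v*(v + 3)*(v^2 - 6*v + 5) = v*(v - 1)*(v + 3)*(v - 5)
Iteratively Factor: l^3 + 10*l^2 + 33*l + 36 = (l + 3)*(l^2 + 7*l + 12) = (l + 3)*(l + 4)*(l + 3)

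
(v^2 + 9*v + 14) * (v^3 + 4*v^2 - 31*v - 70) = v^5 + 13*v^4 + 19*v^3 - 293*v^2 - 1064*v - 980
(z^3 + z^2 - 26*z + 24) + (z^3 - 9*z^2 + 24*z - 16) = 2*z^3 - 8*z^2 - 2*z + 8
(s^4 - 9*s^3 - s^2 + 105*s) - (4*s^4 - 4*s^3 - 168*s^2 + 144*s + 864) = -3*s^4 - 5*s^3 + 167*s^2 - 39*s - 864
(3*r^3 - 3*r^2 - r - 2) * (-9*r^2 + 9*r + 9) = -27*r^5 + 54*r^4 + 9*r^3 - 18*r^2 - 27*r - 18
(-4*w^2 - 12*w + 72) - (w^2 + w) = -5*w^2 - 13*w + 72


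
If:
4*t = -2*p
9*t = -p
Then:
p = 0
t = 0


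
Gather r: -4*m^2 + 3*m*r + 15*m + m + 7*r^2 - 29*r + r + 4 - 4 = -4*m^2 + 16*m + 7*r^2 + r*(3*m - 28)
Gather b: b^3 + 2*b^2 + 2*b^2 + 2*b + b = b^3 + 4*b^2 + 3*b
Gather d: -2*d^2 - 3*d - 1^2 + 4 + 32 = -2*d^2 - 3*d + 35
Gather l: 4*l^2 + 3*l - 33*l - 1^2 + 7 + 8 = 4*l^2 - 30*l + 14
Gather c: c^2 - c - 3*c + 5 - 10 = c^2 - 4*c - 5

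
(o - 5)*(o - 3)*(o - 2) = o^3 - 10*o^2 + 31*o - 30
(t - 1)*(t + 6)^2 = t^3 + 11*t^2 + 24*t - 36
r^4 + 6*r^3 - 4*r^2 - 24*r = r*(r - 2)*(r + 2)*(r + 6)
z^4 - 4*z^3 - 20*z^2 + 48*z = z*(z - 6)*(z - 2)*(z + 4)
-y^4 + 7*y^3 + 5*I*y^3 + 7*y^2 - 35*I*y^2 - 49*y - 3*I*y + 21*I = (y - 7)*(y - 3*I)*(I*y + 1)^2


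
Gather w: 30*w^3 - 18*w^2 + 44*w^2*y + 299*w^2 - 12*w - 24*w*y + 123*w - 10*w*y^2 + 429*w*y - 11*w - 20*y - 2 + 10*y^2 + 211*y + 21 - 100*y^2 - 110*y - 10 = 30*w^3 + w^2*(44*y + 281) + w*(-10*y^2 + 405*y + 100) - 90*y^2 + 81*y + 9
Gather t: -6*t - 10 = -6*t - 10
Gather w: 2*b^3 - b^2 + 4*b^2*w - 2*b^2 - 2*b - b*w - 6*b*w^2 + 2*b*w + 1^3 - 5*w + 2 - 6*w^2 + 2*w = 2*b^3 - 3*b^2 - 2*b + w^2*(-6*b - 6) + w*(4*b^2 + b - 3) + 3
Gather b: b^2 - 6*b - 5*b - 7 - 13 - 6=b^2 - 11*b - 26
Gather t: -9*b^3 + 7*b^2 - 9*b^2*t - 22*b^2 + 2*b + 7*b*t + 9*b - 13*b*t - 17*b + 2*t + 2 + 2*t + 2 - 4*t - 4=-9*b^3 - 15*b^2 - 6*b + t*(-9*b^2 - 6*b)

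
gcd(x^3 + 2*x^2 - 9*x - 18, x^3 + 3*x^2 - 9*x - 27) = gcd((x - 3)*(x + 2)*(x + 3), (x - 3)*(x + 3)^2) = x^2 - 9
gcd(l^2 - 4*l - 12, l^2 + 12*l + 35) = 1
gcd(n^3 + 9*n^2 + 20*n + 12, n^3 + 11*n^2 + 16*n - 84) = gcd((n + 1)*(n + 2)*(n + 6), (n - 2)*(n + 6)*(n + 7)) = n + 6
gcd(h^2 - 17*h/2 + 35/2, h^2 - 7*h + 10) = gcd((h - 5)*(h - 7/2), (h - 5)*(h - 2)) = h - 5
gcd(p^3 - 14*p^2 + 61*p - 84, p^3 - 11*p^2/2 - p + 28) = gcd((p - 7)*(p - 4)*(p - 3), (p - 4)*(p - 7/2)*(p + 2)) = p - 4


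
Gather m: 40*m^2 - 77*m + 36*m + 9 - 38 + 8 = 40*m^2 - 41*m - 21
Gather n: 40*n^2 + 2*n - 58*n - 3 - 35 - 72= 40*n^2 - 56*n - 110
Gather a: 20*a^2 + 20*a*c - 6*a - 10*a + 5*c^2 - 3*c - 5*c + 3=20*a^2 + a*(20*c - 16) + 5*c^2 - 8*c + 3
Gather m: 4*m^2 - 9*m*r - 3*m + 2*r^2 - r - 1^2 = 4*m^2 + m*(-9*r - 3) + 2*r^2 - r - 1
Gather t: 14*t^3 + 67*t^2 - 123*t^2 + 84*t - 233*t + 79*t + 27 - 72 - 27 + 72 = 14*t^3 - 56*t^2 - 70*t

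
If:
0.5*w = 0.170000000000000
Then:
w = 0.34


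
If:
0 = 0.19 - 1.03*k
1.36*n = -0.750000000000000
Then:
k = 0.18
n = -0.55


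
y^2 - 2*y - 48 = (y - 8)*(y + 6)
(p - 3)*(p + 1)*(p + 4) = p^3 + 2*p^2 - 11*p - 12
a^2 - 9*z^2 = (a - 3*z)*(a + 3*z)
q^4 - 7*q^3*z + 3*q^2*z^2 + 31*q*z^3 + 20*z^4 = (q - 5*z)*(q - 4*z)*(q + z)^2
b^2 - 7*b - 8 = (b - 8)*(b + 1)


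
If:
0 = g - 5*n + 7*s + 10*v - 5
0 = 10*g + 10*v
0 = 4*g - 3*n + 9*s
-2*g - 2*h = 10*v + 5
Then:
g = -v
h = -4*v - 5/2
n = 109*v/24 - 15/8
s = 47*v/24 - 5/8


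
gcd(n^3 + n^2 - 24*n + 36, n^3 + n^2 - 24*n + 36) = n^3 + n^2 - 24*n + 36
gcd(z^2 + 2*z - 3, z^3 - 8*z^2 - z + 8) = z - 1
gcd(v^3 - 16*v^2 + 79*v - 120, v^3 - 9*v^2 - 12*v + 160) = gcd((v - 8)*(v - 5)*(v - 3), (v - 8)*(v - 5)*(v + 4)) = v^2 - 13*v + 40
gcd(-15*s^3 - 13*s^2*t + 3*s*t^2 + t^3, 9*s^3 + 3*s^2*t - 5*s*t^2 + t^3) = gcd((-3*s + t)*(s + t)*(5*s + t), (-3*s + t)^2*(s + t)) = 3*s^2 + 2*s*t - t^2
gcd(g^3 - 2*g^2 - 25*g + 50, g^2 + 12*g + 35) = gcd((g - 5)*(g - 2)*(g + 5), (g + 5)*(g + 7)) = g + 5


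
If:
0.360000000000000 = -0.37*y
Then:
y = -0.97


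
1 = 1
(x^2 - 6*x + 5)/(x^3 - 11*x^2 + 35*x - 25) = 1/(x - 5)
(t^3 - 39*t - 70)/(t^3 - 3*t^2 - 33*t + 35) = (t + 2)/(t - 1)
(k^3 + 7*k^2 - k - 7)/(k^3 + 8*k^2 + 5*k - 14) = (k + 1)/(k + 2)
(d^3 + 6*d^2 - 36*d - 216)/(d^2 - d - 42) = (d^2 - 36)/(d - 7)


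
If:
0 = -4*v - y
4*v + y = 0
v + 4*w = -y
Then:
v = -y/4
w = -3*y/16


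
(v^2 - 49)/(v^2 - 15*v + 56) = (v + 7)/(v - 8)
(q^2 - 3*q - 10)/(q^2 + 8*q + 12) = (q - 5)/(q + 6)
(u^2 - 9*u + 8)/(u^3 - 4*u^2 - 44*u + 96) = (u - 1)/(u^2 + 4*u - 12)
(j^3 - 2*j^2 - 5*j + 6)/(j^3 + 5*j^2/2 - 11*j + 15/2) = 2*(j^2 - j - 6)/(2*j^2 + 7*j - 15)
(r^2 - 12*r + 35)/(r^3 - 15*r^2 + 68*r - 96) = (r^2 - 12*r + 35)/(r^3 - 15*r^2 + 68*r - 96)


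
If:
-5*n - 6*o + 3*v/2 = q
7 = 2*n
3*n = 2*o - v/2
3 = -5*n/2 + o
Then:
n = 7/2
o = 47/4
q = -49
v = 26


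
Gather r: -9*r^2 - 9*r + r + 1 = -9*r^2 - 8*r + 1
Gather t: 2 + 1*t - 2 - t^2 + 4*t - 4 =-t^2 + 5*t - 4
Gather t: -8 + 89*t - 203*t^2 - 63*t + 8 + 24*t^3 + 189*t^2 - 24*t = 24*t^3 - 14*t^2 + 2*t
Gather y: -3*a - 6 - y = -3*a - y - 6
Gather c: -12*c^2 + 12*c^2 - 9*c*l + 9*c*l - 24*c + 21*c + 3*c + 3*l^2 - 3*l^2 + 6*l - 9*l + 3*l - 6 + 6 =0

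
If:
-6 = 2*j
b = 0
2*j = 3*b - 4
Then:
No Solution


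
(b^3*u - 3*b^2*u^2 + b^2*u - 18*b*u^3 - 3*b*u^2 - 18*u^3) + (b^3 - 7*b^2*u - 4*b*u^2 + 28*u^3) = b^3*u + b^3 - 3*b^2*u^2 - 6*b^2*u - 18*b*u^3 - 7*b*u^2 + 10*u^3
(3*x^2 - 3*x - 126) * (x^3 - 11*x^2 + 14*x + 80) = 3*x^5 - 36*x^4 - 51*x^3 + 1584*x^2 - 2004*x - 10080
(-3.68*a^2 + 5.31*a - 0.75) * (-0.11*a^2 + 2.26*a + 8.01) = 0.4048*a^4 - 8.9009*a^3 - 17.3937*a^2 + 40.8381*a - 6.0075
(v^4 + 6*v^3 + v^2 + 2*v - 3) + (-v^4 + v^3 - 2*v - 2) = 7*v^3 + v^2 - 5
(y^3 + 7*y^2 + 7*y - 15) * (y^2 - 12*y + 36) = y^5 - 5*y^4 - 41*y^3 + 153*y^2 + 432*y - 540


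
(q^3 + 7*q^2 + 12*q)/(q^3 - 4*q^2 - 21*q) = (q + 4)/(q - 7)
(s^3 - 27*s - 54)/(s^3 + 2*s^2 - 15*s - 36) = (s - 6)/(s - 4)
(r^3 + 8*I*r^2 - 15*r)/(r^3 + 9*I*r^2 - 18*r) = (r + 5*I)/(r + 6*I)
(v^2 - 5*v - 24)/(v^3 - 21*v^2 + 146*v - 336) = (v + 3)/(v^2 - 13*v + 42)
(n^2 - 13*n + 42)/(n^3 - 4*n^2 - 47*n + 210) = (n - 7)/(n^2 + 2*n - 35)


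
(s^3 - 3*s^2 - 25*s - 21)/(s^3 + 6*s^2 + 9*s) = (s^2 - 6*s - 7)/(s*(s + 3))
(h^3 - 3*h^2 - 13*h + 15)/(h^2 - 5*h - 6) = (-h^3 + 3*h^2 + 13*h - 15)/(-h^2 + 5*h + 6)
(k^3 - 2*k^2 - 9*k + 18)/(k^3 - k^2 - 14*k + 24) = (k + 3)/(k + 4)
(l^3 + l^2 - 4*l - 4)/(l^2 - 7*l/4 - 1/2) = 4*(l^2 + 3*l + 2)/(4*l + 1)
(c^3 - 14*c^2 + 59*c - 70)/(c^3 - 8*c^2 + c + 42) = (c^2 - 7*c + 10)/(c^2 - c - 6)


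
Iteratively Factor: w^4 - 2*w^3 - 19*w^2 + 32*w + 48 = (w + 4)*(w^3 - 6*w^2 + 5*w + 12) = (w - 3)*(w + 4)*(w^2 - 3*w - 4) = (w - 4)*(w - 3)*(w + 4)*(w + 1)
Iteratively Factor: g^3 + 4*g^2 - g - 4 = (g + 4)*(g^2 - 1) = (g - 1)*(g + 4)*(g + 1)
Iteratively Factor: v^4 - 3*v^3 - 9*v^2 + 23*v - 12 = (v - 1)*(v^3 - 2*v^2 - 11*v + 12) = (v - 4)*(v - 1)*(v^2 + 2*v - 3) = (v - 4)*(v - 1)*(v + 3)*(v - 1)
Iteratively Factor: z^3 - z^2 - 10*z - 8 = (z + 2)*(z^2 - 3*z - 4) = (z - 4)*(z + 2)*(z + 1)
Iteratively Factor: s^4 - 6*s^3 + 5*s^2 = (s)*(s^3 - 6*s^2 + 5*s) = s^2*(s^2 - 6*s + 5) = s^2*(s - 1)*(s - 5)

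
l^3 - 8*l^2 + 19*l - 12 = (l - 4)*(l - 3)*(l - 1)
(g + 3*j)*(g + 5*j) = g^2 + 8*g*j + 15*j^2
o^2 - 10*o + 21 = (o - 7)*(o - 3)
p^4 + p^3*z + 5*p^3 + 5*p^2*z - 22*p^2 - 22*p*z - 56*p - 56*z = (p - 4)*(p + 2)*(p + 7)*(p + z)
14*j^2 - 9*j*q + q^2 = (-7*j + q)*(-2*j + q)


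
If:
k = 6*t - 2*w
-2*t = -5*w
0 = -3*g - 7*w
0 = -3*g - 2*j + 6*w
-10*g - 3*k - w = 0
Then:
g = 0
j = 0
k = 0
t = 0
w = 0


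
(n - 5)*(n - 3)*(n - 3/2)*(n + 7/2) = n^4 - 6*n^3 - 25*n^2/4 + 72*n - 315/4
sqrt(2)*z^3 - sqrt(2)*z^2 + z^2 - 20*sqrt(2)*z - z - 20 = (z - 5)*(z + 4)*(sqrt(2)*z + 1)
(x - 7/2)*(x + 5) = x^2 + 3*x/2 - 35/2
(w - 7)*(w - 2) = w^2 - 9*w + 14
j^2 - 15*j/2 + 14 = (j - 4)*(j - 7/2)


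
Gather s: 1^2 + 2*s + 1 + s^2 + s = s^2 + 3*s + 2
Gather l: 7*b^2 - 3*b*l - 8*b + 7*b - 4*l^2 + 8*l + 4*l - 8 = 7*b^2 - b - 4*l^2 + l*(12 - 3*b) - 8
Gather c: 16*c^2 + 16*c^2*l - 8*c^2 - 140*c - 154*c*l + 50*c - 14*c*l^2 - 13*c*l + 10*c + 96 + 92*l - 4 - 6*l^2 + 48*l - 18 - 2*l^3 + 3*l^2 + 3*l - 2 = c^2*(16*l + 8) + c*(-14*l^2 - 167*l - 80) - 2*l^3 - 3*l^2 + 143*l + 72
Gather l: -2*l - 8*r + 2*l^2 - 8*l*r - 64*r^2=2*l^2 + l*(-8*r - 2) - 64*r^2 - 8*r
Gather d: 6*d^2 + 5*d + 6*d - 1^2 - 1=6*d^2 + 11*d - 2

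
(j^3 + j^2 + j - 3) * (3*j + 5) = 3*j^4 + 8*j^3 + 8*j^2 - 4*j - 15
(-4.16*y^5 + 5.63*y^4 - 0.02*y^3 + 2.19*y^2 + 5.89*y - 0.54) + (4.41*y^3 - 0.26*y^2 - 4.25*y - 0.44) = -4.16*y^5 + 5.63*y^4 + 4.39*y^3 + 1.93*y^2 + 1.64*y - 0.98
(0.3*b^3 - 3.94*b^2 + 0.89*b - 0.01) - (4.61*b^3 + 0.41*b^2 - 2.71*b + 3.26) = -4.31*b^3 - 4.35*b^2 + 3.6*b - 3.27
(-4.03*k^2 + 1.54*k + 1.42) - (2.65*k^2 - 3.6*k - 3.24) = -6.68*k^2 + 5.14*k + 4.66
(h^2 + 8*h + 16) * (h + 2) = h^3 + 10*h^2 + 32*h + 32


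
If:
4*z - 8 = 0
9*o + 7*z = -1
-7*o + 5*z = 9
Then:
No Solution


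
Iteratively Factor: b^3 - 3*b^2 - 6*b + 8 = (b - 1)*(b^2 - 2*b - 8) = (b - 1)*(b + 2)*(b - 4)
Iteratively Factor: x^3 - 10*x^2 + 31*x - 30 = (x - 2)*(x^2 - 8*x + 15) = (x - 5)*(x - 2)*(x - 3)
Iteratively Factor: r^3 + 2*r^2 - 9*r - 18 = (r + 2)*(r^2 - 9) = (r + 2)*(r + 3)*(r - 3)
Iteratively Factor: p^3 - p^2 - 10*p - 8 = (p + 1)*(p^2 - 2*p - 8) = (p + 1)*(p + 2)*(p - 4)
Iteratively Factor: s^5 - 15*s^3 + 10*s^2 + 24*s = (s - 2)*(s^4 + 2*s^3 - 11*s^2 - 12*s) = s*(s - 2)*(s^3 + 2*s^2 - 11*s - 12) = s*(s - 2)*(s + 1)*(s^2 + s - 12) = s*(s - 2)*(s + 1)*(s + 4)*(s - 3)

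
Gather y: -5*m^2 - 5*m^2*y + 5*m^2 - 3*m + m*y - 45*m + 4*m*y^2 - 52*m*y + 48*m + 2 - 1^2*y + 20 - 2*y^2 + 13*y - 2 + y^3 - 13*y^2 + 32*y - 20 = y^3 + y^2*(4*m - 15) + y*(-5*m^2 - 51*m + 44)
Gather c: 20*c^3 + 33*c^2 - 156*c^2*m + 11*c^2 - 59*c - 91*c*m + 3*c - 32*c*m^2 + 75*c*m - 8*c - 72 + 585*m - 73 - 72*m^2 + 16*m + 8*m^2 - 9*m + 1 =20*c^3 + c^2*(44 - 156*m) + c*(-32*m^2 - 16*m - 64) - 64*m^2 + 592*m - 144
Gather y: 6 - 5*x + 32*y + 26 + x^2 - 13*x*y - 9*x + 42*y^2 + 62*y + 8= x^2 - 14*x + 42*y^2 + y*(94 - 13*x) + 40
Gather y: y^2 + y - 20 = y^2 + y - 20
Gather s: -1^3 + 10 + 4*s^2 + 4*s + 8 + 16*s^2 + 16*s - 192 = 20*s^2 + 20*s - 175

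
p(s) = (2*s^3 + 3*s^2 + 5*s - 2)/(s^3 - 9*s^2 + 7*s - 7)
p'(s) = (-3*s^2 + 18*s - 7)*(2*s^3 + 3*s^2 + 5*s - 2)/(s^3 - 9*s^2 + 7*s - 7)^2 + (6*s^2 + 6*s + 5)/(s^3 - 9*s^2 + 7*s - 7) = 3*(-7*s^4 + 6*s^3 + 10*s^2 - 26*s - 7)/(s^6 - 18*s^5 + 95*s^4 - 140*s^3 + 175*s^2 - 98*s + 49)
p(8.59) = 66.88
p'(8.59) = -193.76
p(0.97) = -0.97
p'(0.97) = -1.17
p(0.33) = -0.01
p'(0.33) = -1.36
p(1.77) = -1.58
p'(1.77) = -0.58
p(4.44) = -3.87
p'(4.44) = -1.47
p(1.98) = -1.70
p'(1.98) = -0.56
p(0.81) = -0.76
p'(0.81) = -1.42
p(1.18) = -1.18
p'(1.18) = -0.89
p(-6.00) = 0.60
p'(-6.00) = -0.09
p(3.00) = -2.35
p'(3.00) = -0.75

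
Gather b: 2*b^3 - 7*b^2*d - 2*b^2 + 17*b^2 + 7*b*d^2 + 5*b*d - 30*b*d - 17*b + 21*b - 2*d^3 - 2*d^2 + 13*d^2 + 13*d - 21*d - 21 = 2*b^3 + b^2*(15 - 7*d) + b*(7*d^2 - 25*d + 4) - 2*d^3 + 11*d^2 - 8*d - 21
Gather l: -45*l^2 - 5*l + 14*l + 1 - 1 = -45*l^2 + 9*l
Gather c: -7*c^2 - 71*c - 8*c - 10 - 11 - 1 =-7*c^2 - 79*c - 22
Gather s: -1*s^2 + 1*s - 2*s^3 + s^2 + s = -2*s^3 + 2*s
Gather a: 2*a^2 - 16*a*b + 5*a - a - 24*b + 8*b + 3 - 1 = 2*a^2 + a*(4 - 16*b) - 16*b + 2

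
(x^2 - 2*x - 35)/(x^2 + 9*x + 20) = (x - 7)/(x + 4)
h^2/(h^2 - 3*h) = h/(h - 3)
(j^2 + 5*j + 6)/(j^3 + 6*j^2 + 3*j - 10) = (j + 3)/(j^2 + 4*j - 5)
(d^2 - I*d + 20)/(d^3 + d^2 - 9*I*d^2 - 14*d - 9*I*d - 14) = (d^2 - I*d + 20)/(d^3 + d^2*(1 - 9*I) - d*(14 + 9*I) - 14)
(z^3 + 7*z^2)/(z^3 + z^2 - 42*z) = z/(z - 6)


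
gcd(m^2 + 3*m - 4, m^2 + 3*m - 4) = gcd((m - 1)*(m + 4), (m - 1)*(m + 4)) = m^2 + 3*m - 4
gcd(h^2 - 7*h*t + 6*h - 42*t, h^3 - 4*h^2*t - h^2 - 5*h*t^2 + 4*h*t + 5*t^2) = 1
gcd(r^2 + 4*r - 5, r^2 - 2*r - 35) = r + 5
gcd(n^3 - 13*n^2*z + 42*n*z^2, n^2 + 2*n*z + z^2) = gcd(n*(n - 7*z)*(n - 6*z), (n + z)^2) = 1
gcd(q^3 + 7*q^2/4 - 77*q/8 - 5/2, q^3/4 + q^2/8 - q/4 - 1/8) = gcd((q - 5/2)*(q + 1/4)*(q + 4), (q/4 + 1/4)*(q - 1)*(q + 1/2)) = 1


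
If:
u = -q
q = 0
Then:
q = 0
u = 0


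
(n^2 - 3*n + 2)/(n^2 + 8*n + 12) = (n^2 - 3*n + 2)/(n^2 + 8*n + 12)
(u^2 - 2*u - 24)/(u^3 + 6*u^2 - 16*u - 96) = (u - 6)/(u^2 + 2*u - 24)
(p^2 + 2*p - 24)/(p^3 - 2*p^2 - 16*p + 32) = (p + 6)/(p^2 + 2*p - 8)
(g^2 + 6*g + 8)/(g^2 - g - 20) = (g + 2)/(g - 5)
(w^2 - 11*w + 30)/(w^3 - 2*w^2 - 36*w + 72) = (w - 5)/(w^2 + 4*w - 12)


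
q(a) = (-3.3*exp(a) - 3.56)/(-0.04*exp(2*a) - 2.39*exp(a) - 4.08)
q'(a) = (-3.3*exp(a) - 3.56)*(0.08*exp(2*a) + 2.39*exp(a))/(-0.04*exp(2*a) - 2.39*exp(a) - 4.08)^2 - 3.3*exp(a)/(-0.04*exp(2*a) - 2.39*exp(a) - 4.08) = (-0.132*exp(2*a) - 0.2848*exp(a) + 4.9556)*exp(a)/(0.0016*exp(4*a) + 0.1912*exp(3*a) + 6.0385*exp(2*a) + 19.5024*exp(a) + 16.6464)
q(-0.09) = 1.04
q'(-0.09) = 0.11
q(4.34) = 0.61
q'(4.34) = -0.34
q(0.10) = 1.06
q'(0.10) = 0.11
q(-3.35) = 0.88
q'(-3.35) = 0.01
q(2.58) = 1.11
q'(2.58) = -0.16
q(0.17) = 1.07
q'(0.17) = 0.11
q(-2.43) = 0.90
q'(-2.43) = 0.02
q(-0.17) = 1.04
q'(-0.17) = 0.10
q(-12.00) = 0.87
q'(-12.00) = 0.00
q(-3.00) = 0.89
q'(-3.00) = 0.01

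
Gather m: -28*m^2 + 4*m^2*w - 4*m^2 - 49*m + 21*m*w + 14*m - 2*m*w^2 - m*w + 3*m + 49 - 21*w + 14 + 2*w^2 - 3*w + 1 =m^2*(4*w - 32) + m*(-2*w^2 + 20*w - 32) + 2*w^2 - 24*w + 64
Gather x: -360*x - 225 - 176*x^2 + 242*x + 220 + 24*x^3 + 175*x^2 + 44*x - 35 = 24*x^3 - x^2 - 74*x - 40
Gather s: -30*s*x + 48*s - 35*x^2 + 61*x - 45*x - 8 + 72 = s*(48 - 30*x) - 35*x^2 + 16*x + 64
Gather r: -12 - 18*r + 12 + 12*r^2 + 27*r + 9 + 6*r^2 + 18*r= 18*r^2 + 27*r + 9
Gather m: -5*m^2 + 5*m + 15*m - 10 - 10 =-5*m^2 + 20*m - 20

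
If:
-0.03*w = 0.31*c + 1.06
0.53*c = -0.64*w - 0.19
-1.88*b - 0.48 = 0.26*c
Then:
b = 0.25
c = -3.69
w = 2.76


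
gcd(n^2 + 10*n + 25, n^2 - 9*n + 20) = 1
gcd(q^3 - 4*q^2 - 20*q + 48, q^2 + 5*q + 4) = q + 4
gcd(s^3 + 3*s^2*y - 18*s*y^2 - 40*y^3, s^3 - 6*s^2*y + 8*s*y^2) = -s + 4*y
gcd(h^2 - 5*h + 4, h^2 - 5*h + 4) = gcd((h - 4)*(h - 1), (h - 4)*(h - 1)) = h^2 - 5*h + 4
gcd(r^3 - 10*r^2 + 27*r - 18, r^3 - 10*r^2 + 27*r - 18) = r^3 - 10*r^2 + 27*r - 18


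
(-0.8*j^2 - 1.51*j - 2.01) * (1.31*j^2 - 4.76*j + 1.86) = -1.048*j^4 + 1.8299*j^3 + 3.0665*j^2 + 6.759*j - 3.7386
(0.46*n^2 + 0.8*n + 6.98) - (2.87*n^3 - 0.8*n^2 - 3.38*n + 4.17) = -2.87*n^3 + 1.26*n^2 + 4.18*n + 2.81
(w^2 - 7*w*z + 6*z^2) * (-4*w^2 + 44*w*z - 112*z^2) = -4*w^4 + 72*w^3*z - 444*w^2*z^2 + 1048*w*z^3 - 672*z^4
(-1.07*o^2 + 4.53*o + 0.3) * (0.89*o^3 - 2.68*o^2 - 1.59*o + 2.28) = -0.9523*o^5 + 6.8993*o^4 - 10.1721*o^3 - 10.4463*o^2 + 9.8514*o + 0.684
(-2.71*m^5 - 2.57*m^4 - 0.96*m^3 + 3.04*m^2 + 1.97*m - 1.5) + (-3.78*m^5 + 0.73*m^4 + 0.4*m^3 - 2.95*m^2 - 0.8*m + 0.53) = -6.49*m^5 - 1.84*m^4 - 0.56*m^3 + 0.0899999999999999*m^2 + 1.17*m - 0.97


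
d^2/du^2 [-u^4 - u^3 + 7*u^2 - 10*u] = -12*u^2 - 6*u + 14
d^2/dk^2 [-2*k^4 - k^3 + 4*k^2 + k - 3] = -24*k^2 - 6*k + 8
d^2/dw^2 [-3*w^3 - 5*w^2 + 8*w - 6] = -18*w - 10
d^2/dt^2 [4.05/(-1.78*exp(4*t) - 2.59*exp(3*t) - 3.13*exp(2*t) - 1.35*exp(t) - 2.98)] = (-4.05*(7.12*exp(3*t) + 7.77*exp(2*t) + 6.26*exp(t) + 1.35)*(14.24*exp(3*t) + 15.54*exp(2*t) + 12.52*exp(t) + 2.7)*exp(t) + (115.344*exp(3*t) + 94.4055*exp(2*t) + 50.706*exp(t) + 5.4675)*(1.78*exp(4*t) + 2.59*exp(3*t) + 3.13*exp(2*t) + 1.35*exp(t) + 2.98))*exp(t)/(1.78*exp(4*t) + 2.59*exp(3*t) + 3.13*exp(2*t) + 1.35*exp(t) + 2.98)^3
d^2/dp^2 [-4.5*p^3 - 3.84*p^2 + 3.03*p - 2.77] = -27.0*p - 7.68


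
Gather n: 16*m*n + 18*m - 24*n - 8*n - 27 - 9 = 18*m + n*(16*m - 32) - 36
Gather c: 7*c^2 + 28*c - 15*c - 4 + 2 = 7*c^2 + 13*c - 2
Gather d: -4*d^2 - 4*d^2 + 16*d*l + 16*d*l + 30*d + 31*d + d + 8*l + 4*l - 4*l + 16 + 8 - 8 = -8*d^2 + d*(32*l + 62) + 8*l + 16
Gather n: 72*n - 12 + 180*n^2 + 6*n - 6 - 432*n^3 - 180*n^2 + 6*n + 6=-432*n^3 + 84*n - 12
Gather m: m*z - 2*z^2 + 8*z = m*z - 2*z^2 + 8*z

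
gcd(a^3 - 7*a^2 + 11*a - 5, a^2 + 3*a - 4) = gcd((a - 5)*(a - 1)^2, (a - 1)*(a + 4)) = a - 1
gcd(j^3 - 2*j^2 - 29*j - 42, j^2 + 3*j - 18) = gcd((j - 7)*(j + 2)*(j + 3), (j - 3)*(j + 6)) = 1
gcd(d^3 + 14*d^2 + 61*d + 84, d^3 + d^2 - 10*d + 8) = d + 4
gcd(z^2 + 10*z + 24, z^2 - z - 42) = z + 6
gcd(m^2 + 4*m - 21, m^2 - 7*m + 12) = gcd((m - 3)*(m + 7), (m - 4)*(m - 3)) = m - 3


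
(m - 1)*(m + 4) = m^2 + 3*m - 4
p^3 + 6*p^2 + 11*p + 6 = (p + 1)*(p + 2)*(p + 3)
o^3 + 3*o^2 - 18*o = o*(o - 3)*(o + 6)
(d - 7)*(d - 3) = d^2 - 10*d + 21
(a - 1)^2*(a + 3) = a^3 + a^2 - 5*a + 3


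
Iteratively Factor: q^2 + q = (q + 1)*(q)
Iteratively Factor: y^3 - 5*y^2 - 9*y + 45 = (y - 5)*(y^2 - 9) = (y - 5)*(y - 3)*(y + 3)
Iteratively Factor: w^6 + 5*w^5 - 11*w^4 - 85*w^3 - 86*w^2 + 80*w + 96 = (w + 3)*(w^5 + 2*w^4 - 17*w^3 - 34*w^2 + 16*w + 32) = (w + 2)*(w + 3)*(w^4 - 17*w^2 + 16) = (w + 1)*(w + 2)*(w + 3)*(w^3 - w^2 - 16*w + 16) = (w + 1)*(w + 2)*(w + 3)*(w + 4)*(w^2 - 5*w + 4) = (w - 4)*(w + 1)*(w + 2)*(w + 3)*(w + 4)*(w - 1)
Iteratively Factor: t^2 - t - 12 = (t + 3)*(t - 4)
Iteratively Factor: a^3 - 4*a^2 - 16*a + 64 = (a - 4)*(a^2 - 16) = (a - 4)*(a + 4)*(a - 4)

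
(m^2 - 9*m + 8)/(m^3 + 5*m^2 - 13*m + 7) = (m - 8)/(m^2 + 6*m - 7)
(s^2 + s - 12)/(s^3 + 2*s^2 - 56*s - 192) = (s - 3)/(s^2 - 2*s - 48)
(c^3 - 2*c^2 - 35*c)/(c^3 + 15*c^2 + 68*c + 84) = c*(c^2 - 2*c - 35)/(c^3 + 15*c^2 + 68*c + 84)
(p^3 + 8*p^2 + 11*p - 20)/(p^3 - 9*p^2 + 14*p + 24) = (p^3 + 8*p^2 + 11*p - 20)/(p^3 - 9*p^2 + 14*p + 24)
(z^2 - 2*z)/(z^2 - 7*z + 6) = z*(z - 2)/(z^2 - 7*z + 6)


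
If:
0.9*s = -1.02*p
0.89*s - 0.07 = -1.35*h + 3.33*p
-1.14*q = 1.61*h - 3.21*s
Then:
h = 0.0518518518518519 - 2.83572984749455*s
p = -0.882352941176471*s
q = 6.82063601268968*s - 0.0732293697205978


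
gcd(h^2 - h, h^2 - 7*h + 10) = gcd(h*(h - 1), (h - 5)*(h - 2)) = 1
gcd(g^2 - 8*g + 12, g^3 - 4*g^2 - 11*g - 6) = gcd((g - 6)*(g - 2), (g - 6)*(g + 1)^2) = g - 6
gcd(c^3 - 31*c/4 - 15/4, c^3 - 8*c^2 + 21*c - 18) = c - 3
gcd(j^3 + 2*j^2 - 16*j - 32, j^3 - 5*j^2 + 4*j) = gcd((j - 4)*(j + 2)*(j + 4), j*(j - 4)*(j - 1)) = j - 4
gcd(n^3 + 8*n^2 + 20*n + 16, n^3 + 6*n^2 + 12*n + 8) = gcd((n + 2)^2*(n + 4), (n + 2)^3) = n^2 + 4*n + 4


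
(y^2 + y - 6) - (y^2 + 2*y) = -y - 6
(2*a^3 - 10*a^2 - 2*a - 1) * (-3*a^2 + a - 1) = -6*a^5 + 32*a^4 - 6*a^3 + 11*a^2 + a + 1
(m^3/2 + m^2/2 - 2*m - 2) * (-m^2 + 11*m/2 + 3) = -m^5/2 + 9*m^4/4 + 25*m^3/4 - 15*m^2/2 - 17*m - 6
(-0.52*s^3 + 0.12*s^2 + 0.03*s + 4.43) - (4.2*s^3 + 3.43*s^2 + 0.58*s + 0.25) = -4.72*s^3 - 3.31*s^2 - 0.55*s + 4.18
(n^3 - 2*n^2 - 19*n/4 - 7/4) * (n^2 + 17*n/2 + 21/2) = n^5 + 13*n^4/2 - 45*n^3/4 - 505*n^2/8 - 259*n/4 - 147/8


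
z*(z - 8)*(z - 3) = z^3 - 11*z^2 + 24*z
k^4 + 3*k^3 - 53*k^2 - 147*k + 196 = (k - 7)*(k - 1)*(k + 4)*(k + 7)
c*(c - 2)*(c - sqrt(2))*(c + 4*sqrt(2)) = c^4 - 2*c^3 + 3*sqrt(2)*c^3 - 6*sqrt(2)*c^2 - 8*c^2 + 16*c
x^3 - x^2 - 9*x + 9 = (x - 3)*(x - 1)*(x + 3)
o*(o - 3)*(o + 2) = o^3 - o^2 - 6*o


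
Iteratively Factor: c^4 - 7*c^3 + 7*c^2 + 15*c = (c - 5)*(c^3 - 2*c^2 - 3*c) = (c - 5)*(c + 1)*(c^2 - 3*c) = (c - 5)*(c - 3)*(c + 1)*(c)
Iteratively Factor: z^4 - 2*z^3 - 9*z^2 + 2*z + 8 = (z - 1)*(z^3 - z^2 - 10*z - 8) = (z - 1)*(z + 1)*(z^2 - 2*z - 8) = (z - 4)*(z - 1)*(z + 1)*(z + 2)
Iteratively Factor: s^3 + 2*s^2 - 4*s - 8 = (s + 2)*(s^2 - 4) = (s - 2)*(s + 2)*(s + 2)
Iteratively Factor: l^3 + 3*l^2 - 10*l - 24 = (l + 2)*(l^2 + l - 12) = (l - 3)*(l + 2)*(l + 4)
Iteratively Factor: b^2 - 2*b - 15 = (b + 3)*(b - 5)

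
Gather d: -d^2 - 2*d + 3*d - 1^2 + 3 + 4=-d^2 + d + 6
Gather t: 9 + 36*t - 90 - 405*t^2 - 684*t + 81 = -405*t^2 - 648*t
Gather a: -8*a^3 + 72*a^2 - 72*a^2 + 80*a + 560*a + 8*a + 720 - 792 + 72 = -8*a^3 + 648*a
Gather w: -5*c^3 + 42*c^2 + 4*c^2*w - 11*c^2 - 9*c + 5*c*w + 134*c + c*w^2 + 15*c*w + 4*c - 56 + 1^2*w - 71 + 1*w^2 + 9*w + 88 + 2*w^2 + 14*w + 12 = -5*c^3 + 31*c^2 + 129*c + w^2*(c + 3) + w*(4*c^2 + 20*c + 24) - 27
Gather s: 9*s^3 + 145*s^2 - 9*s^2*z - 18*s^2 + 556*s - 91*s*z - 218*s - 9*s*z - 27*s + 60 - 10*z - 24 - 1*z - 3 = 9*s^3 + s^2*(127 - 9*z) + s*(311 - 100*z) - 11*z + 33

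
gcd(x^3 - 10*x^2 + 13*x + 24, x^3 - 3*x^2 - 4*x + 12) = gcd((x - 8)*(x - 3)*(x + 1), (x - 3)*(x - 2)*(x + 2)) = x - 3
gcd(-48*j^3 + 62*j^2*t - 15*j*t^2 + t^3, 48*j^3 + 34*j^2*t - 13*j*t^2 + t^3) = 48*j^2 - 14*j*t + t^2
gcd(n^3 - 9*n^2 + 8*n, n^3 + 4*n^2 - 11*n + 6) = n - 1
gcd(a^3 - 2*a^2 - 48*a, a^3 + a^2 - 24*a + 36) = a + 6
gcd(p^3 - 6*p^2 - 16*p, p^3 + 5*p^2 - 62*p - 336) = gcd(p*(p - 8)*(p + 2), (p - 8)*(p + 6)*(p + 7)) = p - 8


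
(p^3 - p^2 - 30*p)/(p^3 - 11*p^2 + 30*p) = (p + 5)/(p - 5)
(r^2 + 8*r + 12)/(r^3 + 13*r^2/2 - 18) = 2/(2*r - 3)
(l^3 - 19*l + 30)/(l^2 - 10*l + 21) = (l^2 + 3*l - 10)/(l - 7)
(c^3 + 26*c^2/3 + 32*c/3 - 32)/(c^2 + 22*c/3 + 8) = (3*c^2 + 8*c - 16)/(3*c + 4)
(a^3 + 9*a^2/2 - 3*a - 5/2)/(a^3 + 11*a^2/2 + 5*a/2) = (a - 1)/a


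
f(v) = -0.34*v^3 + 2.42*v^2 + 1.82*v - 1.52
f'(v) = -1.02*v^2 + 4.84*v + 1.82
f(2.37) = 11.86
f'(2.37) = 7.56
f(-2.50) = 14.37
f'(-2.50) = -16.66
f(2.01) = 9.15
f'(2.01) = 7.43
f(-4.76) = 81.32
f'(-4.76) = -44.33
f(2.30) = 11.33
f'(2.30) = 7.56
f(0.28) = -0.83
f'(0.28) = 3.10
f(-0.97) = -0.70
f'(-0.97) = -3.83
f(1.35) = 4.51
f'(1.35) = 6.50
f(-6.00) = 148.12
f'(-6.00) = -63.94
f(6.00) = 23.08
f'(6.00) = -5.86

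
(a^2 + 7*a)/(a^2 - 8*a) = (a + 7)/(a - 8)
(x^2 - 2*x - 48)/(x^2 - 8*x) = (x + 6)/x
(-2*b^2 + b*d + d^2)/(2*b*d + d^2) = (-b + d)/d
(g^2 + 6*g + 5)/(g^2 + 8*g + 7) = (g + 5)/(g + 7)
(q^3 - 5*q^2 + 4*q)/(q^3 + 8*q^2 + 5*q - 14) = q*(q - 4)/(q^2 + 9*q + 14)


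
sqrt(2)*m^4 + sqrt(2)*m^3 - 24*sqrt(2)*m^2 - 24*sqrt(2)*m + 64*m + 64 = (m - 2*sqrt(2))^2*(m + 4*sqrt(2))*(sqrt(2)*m + sqrt(2))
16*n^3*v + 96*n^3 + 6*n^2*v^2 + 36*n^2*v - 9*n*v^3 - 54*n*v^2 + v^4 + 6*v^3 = (-8*n + v)*(-2*n + v)*(n + v)*(v + 6)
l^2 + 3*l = l*(l + 3)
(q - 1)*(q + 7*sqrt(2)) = q^2 - q + 7*sqrt(2)*q - 7*sqrt(2)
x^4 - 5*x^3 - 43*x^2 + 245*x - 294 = (x - 7)*(x - 3)*(x - 2)*(x + 7)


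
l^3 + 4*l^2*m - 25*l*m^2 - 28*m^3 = (l - 4*m)*(l + m)*(l + 7*m)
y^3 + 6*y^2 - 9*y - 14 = (y - 2)*(y + 1)*(y + 7)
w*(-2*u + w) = -2*u*w + w^2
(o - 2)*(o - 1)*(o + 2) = o^3 - o^2 - 4*o + 4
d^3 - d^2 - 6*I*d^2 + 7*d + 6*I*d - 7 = (d - 1)*(d - 7*I)*(d + I)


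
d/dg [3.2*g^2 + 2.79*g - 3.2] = 6.4*g + 2.79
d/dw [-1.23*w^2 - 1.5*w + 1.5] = -2.46*w - 1.5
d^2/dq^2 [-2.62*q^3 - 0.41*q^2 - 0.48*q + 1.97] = -15.72*q - 0.82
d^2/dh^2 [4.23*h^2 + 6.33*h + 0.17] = 8.46000000000000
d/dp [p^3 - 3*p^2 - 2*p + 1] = 3*p^2 - 6*p - 2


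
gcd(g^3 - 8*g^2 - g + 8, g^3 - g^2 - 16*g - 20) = 1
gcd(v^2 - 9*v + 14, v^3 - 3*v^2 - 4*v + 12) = v - 2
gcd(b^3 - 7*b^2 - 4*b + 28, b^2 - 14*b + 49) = b - 7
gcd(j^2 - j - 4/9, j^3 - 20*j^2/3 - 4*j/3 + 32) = 1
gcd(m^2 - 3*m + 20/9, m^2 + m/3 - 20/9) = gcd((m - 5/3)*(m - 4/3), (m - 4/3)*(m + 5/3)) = m - 4/3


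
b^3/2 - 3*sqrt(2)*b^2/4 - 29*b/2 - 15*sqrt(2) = (b/2 + sqrt(2))*(b - 5*sqrt(2))*(b + 3*sqrt(2)/2)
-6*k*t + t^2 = t*(-6*k + t)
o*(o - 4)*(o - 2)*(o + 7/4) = o^4 - 17*o^3/4 - 5*o^2/2 + 14*o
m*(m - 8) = m^2 - 8*m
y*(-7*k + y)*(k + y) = -7*k^2*y - 6*k*y^2 + y^3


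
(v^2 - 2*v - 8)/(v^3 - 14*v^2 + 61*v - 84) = (v + 2)/(v^2 - 10*v + 21)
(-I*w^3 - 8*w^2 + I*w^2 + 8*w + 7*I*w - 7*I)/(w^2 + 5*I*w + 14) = (-I*w^3 + w^2*(-8 + I) + w*(8 + 7*I) - 7*I)/(w^2 + 5*I*w + 14)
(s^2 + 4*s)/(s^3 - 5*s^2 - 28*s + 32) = s/(s^2 - 9*s + 8)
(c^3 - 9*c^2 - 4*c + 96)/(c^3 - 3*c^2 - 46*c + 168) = (c^2 - 5*c - 24)/(c^2 + c - 42)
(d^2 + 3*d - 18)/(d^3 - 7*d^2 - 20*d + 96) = (d + 6)/(d^2 - 4*d - 32)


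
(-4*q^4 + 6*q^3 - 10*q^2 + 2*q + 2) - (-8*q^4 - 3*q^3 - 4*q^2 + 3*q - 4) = 4*q^4 + 9*q^3 - 6*q^2 - q + 6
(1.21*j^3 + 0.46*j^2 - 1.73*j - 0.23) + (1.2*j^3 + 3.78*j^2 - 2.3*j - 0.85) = 2.41*j^3 + 4.24*j^2 - 4.03*j - 1.08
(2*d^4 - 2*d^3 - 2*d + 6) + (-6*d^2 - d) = 2*d^4 - 2*d^3 - 6*d^2 - 3*d + 6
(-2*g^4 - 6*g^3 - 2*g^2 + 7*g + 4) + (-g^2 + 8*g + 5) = -2*g^4 - 6*g^3 - 3*g^2 + 15*g + 9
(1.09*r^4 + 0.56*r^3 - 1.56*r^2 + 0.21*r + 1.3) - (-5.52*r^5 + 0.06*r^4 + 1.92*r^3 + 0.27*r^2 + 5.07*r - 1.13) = 5.52*r^5 + 1.03*r^4 - 1.36*r^3 - 1.83*r^2 - 4.86*r + 2.43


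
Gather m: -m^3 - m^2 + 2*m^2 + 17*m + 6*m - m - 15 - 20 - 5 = -m^3 + m^2 + 22*m - 40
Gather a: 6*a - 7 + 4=6*a - 3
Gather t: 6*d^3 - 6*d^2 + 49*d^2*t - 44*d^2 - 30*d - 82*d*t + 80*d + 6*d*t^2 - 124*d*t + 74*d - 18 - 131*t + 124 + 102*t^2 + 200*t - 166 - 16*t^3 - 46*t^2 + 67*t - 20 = 6*d^3 - 50*d^2 + 124*d - 16*t^3 + t^2*(6*d + 56) + t*(49*d^2 - 206*d + 136) - 80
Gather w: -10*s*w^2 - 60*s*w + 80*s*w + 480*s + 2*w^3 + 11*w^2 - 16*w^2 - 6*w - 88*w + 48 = 480*s + 2*w^3 + w^2*(-10*s - 5) + w*(20*s - 94) + 48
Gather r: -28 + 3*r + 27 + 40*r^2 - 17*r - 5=40*r^2 - 14*r - 6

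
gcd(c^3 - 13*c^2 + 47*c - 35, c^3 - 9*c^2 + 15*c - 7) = c^2 - 8*c + 7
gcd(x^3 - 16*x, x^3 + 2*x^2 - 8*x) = x^2 + 4*x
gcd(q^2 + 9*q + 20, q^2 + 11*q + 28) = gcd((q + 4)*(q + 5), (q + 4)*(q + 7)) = q + 4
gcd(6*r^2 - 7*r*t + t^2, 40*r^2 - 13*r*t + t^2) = 1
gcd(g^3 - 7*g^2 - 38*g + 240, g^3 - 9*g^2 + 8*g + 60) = g - 5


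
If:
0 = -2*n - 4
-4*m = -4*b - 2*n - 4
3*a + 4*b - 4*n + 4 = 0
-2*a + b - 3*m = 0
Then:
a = 12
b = -12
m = -12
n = -2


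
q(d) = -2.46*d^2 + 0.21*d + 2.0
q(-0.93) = -0.32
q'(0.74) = -3.43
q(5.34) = -67.03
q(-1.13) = -1.38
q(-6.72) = -110.50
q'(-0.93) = 4.79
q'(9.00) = -44.07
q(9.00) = -195.37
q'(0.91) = -4.27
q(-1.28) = -2.30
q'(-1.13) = 5.77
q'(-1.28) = 6.51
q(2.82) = -16.97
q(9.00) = -195.37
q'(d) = 0.21 - 4.92*d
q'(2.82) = -13.66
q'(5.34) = -26.06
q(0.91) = 0.15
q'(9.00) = -44.07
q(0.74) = 0.81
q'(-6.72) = 33.27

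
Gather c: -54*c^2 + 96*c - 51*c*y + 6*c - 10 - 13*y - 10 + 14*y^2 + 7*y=-54*c^2 + c*(102 - 51*y) + 14*y^2 - 6*y - 20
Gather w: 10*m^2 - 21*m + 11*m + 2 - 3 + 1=10*m^2 - 10*m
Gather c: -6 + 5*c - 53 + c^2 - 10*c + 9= c^2 - 5*c - 50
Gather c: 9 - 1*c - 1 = 8 - c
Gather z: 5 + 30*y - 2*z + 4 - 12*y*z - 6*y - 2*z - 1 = 24*y + z*(-12*y - 4) + 8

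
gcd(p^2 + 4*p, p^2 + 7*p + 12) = p + 4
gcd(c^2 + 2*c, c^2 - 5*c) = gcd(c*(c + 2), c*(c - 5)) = c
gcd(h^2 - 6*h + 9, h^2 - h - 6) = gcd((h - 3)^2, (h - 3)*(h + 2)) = h - 3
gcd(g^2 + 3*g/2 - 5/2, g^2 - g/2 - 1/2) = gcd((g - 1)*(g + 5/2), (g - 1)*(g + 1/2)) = g - 1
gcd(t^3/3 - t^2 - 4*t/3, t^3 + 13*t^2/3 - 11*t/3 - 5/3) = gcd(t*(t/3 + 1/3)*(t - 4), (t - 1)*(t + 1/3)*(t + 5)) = 1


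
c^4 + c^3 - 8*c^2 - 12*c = c*(c - 3)*(c + 2)^2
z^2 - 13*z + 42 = (z - 7)*(z - 6)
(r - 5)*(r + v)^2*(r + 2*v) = r^4 + 4*r^3*v - 5*r^3 + 5*r^2*v^2 - 20*r^2*v + 2*r*v^3 - 25*r*v^2 - 10*v^3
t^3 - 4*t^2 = t^2*(t - 4)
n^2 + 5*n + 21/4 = (n + 3/2)*(n + 7/2)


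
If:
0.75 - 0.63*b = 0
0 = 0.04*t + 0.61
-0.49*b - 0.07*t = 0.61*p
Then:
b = 1.19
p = 0.79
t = -15.25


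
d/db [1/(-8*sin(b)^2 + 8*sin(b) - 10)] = 2*(sin(2*b) - cos(b))/(-4*sin(b) - 2*cos(2*b) + 7)^2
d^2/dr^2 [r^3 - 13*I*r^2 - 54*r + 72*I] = 6*r - 26*I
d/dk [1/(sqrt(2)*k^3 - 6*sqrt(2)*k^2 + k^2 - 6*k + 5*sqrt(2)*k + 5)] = (-3*sqrt(2)*k^2 - 2*k + 12*sqrt(2)*k - 5*sqrt(2) + 6)/(sqrt(2)*k^3 - 6*sqrt(2)*k^2 + k^2 - 6*k + 5*sqrt(2)*k + 5)^2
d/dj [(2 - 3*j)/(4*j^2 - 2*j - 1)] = (12*j^2 - 16*j + 7)/(16*j^4 - 16*j^3 - 4*j^2 + 4*j + 1)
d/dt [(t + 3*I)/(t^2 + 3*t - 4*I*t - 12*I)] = (t^2 + 3*t - 4*I*t - (t + 3*I)*(2*t + 3 - 4*I) - 12*I)/(t^2 + 3*t - 4*I*t - 12*I)^2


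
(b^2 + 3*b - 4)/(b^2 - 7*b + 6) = (b + 4)/(b - 6)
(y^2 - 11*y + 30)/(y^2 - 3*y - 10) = (y - 6)/(y + 2)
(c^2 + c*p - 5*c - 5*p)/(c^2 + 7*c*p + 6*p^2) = (c - 5)/(c + 6*p)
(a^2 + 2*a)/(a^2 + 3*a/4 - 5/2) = 4*a/(4*a - 5)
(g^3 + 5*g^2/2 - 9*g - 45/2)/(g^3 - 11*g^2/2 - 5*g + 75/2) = (g + 3)/(g - 5)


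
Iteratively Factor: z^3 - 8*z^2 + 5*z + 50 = (z - 5)*(z^2 - 3*z - 10) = (z - 5)^2*(z + 2)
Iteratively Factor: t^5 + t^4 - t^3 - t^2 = (t - 1)*(t^4 + 2*t^3 + t^2) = (t - 1)*(t + 1)*(t^3 + t^2) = t*(t - 1)*(t + 1)*(t^2 + t) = t^2*(t - 1)*(t + 1)*(t + 1)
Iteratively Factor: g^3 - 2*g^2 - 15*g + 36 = (g + 4)*(g^2 - 6*g + 9) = (g - 3)*(g + 4)*(g - 3)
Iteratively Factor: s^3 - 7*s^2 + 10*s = (s)*(s^2 - 7*s + 10) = s*(s - 2)*(s - 5)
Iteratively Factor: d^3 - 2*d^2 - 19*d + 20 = (d - 1)*(d^2 - d - 20) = (d - 5)*(d - 1)*(d + 4)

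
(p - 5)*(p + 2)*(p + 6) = p^3 + 3*p^2 - 28*p - 60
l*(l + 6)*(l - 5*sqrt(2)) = l^3 - 5*sqrt(2)*l^2 + 6*l^2 - 30*sqrt(2)*l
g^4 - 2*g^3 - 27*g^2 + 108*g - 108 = (g - 3)^2*(g - 2)*(g + 6)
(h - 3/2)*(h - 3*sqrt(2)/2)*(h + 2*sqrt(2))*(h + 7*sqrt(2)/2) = h^4 - 3*h^3/2 + 4*sqrt(2)*h^3 - 6*sqrt(2)*h^2 - 5*h^2/2 - 21*sqrt(2)*h + 15*h/4 + 63*sqrt(2)/2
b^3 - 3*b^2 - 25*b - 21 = (b - 7)*(b + 1)*(b + 3)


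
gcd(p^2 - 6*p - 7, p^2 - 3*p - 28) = p - 7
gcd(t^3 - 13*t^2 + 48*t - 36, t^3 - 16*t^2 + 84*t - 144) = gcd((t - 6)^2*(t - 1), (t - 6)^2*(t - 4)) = t^2 - 12*t + 36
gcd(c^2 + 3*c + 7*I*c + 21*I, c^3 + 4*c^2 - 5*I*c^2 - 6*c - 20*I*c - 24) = 1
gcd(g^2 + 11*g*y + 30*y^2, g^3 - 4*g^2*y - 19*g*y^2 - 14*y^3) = 1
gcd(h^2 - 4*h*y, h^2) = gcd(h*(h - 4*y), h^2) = h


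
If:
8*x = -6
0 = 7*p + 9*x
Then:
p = 27/28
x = -3/4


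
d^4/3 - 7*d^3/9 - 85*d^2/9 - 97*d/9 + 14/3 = (d/3 + 1)*(d - 7)*(d - 1/3)*(d + 2)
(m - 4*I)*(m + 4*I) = m^2 + 16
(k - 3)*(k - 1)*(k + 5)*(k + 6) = k^4 + 7*k^3 - 11*k^2 - 87*k + 90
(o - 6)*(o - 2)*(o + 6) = o^3 - 2*o^2 - 36*o + 72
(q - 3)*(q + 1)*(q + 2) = q^3 - 7*q - 6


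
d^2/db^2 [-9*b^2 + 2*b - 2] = -18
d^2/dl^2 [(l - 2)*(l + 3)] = 2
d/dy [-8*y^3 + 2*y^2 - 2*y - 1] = -24*y^2 + 4*y - 2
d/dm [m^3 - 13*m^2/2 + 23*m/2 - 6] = 3*m^2 - 13*m + 23/2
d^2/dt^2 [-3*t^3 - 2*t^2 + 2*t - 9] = -18*t - 4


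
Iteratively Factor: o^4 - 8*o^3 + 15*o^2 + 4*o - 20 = (o + 1)*(o^3 - 9*o^2 + 24*o - 20) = (o - 2)*(o + 1)*(o^2 - 7*o + 10) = (o - 5)*(o - 2)*(o + 1)*(o - 2)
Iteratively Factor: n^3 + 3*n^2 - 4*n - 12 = (n + 3)*(n^2 - 4) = (n - 2)*(n + 3)*(n + 2)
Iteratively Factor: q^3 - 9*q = (q)*(q^2 - 9) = q*(q - 3)*(q + 3)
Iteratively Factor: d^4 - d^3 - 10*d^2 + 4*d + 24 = (d - 2)*(d^3 + d^2 - 8*d - 12) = (d - 3)*(d - 2)*(d^2 + 4*d + 4) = (d - 3)*(d - 2)*(d + 2)*(d + 2)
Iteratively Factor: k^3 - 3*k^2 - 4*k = (k - 4)*(k^2 + k) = (k - 4)*(k + 1)*(k)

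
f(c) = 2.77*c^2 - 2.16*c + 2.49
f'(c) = 5.54*c - 2.16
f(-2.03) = 18.29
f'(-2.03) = -13.41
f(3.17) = 23.48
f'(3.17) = 15.40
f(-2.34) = 22.71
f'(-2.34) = -15.12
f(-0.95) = 7.04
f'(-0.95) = -7.42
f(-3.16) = 36.98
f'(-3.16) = -19.67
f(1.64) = 6.40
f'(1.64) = 6.93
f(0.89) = 2.76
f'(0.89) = 2.77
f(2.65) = 16.22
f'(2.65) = 12.52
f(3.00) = 20.94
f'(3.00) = 14.46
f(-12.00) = 427.29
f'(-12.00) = -68.64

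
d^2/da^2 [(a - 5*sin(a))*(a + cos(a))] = 5*a*sin(a) - a*cos(a) - 2*sin(a) + 10*sin(2*a) - 10*cos(a) + 2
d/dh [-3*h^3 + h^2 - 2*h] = -9*h^2 + 2*h - 2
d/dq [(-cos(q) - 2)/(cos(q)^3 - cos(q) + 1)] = -(3*cos(q)/2 + 3*cos(2*q) + cos(3*q)/2)*sin(q)/(sin(q)^2*cos(q) - 1)^2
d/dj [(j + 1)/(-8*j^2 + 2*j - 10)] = (-4*j^2 + j + (j + 1)*(8*j - 1) - 5)/(2*(4*j^2 - j + 5)^2)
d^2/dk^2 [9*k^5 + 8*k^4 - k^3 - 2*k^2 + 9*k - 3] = 180*k^3 + 96*k^2 - 6*k - 4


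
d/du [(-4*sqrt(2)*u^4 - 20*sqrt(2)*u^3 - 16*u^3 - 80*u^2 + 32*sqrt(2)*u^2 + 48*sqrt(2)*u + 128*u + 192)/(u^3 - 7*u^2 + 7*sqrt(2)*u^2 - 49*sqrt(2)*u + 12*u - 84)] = 4*(-sqrt(2)*u^6 - 28*u^5 + 14*sqrt(2)*u^5 - 37*sqrt(2)*u^4 + 272*u^4 + 820*u^3 + 584*sqrt(2)*u^3 - 104*u^2 + 2196*sqrt(2)*u^2 - 2016*sqrt(2)*u + 4032*u - 3264 + 1344*sqrt(2))/(u^6 - 14*u^5 + 14*sqrt(2)*u^5 - 196*sqrt(2)*u^4 + 171*u^4 - 1708*u^3 + 854*sqrt(2)*u^3 - 2352*sqrt(2)*u^2 + 6122*u^2 - 2016*u + 8232*sqrt(2)*u + 7056)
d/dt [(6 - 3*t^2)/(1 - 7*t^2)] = 78*t/(7*t^2 - 1)^2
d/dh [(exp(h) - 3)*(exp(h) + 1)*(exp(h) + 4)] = (3*exp(2*h) + 4*exp(h) - 11)*exp(h)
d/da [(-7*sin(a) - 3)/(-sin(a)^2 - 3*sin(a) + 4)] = (-6*sin(a) + 7*cos(a)^2 - 44)*cos(a)/((sin(a) - 1)^2*(sin(a) + 4)^2)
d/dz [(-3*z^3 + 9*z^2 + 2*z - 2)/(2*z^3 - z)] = (-18*z^4 - 2*z^3 + 3*z^2 - 2)/(4*z^6 - 4*z^4 + z^2)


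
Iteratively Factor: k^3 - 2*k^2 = (k - 2)*(k^2) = k*(k - 2)*(k)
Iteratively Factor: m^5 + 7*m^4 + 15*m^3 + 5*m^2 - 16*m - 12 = (m + 2)*(m^4 + 5*m^3 + 5*m^2 - 5*m - 6) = (m + 2)*(m + 3)*(m^3 + 2*m^2 - m - 2) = (m + 1)*(m + 2)*(m + 3)*(m^2 + m - 2) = (m - 1)*(m + 1)*(m + 2)*(m + 3)*(m + 2)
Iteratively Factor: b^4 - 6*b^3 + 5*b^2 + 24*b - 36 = (b + 2)*(b^3 - 8*b^2 + 21*b - 18) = (b - 3)*(b + 2)*(b^2 - 5*b + 6) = (b - 3)*(b - 2)*(b + 2)*(b - 3)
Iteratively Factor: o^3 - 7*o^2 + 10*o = (o - 5)*(o^2 - 2*o) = o*(o - 5)*(o - 2)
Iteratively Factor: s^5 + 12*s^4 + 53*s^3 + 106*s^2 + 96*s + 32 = (s + 1)*(s^4 + 11*s^3 + 42*s^2 + 64*s + 32) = (s + 1)^2*(s^3 + 10*s^2 + 32*s + 32) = (s + 1)^2*(s + 2)*(s^2 + 8*s + 16) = (s + 1)^2*(s + 2)*(s + 4)*(s + 4)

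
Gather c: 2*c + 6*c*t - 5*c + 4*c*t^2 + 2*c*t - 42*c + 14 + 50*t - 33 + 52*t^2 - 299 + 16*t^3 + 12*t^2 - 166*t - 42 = c*(4*t^2 + 8*t - 45) + 16*t^3 + 64*t^2 - 116*t - 360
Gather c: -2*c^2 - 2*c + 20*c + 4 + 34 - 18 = -2*c^2 + 18*c + 20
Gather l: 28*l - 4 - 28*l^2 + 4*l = -28*l^2 + 32*l - 4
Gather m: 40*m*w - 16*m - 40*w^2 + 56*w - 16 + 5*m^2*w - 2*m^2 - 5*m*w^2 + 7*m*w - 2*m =m^2*(5*w - 2) + m*(-5*w^2 + 47*w - 18) - 40*w^2 + 56*w - 16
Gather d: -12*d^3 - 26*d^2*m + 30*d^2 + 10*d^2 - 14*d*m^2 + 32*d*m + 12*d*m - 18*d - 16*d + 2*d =-12*d^3 + d^2*(40 - 26*m) + d*(-14*m^2 + 44*m - 32)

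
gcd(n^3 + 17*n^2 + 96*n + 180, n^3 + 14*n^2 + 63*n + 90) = n^2 + 11*n + 30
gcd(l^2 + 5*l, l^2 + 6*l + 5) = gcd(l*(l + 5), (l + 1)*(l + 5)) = l + 5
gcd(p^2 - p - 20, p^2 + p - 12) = p + 4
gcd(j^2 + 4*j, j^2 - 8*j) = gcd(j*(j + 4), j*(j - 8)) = j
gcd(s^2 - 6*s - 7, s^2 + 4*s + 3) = s + 1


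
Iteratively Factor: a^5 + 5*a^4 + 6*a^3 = (a + 3)*(a^4 + 2*a^3) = (a + 2)*(a + 3)*(a^3) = a*(a + 2)*(a + 3)*(a^2) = a^2*(a + 2)*(a + 3)*(a)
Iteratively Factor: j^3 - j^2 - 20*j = (j - 5)*(j^2 + 4*j) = j*(j - 5)*(j + 4)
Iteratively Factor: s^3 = (s)*(s^2) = s^2*(s)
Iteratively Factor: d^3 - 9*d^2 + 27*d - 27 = (d - 3)*(d^2 - 6*d + 9) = (d - 3)^2*(d - 3)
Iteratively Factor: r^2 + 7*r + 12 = (r + 3)*(r + 4)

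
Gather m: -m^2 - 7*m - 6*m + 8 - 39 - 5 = -m^2 - 13*m - 36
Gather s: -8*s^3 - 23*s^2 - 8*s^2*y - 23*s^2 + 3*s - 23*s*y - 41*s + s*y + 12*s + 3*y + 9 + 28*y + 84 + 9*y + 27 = -8*s^3 + s^2*(-8*y - 46) + s*(-22*y - 26) + 40*y + 120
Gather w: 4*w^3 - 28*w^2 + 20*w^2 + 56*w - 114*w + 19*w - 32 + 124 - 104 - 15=4*w^3 - 8*w^2 - 39*w - 27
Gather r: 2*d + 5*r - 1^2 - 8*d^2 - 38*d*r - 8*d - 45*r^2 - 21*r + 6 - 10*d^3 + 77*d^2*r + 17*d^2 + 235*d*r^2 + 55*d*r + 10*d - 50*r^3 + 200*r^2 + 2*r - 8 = -10*d^3 + 9*d^2 + 4*d - 50*r^3 + r^2*(235*d + 155) + r*(77*d^2 + 17*d - 14) - 3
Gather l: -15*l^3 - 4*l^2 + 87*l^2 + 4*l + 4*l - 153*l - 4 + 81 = -15*l^3 + 83*l^2 - 145*l + 77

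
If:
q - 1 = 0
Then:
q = 1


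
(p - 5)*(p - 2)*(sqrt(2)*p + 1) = sqrt(2)*p^3 - 7*sqrt(2)*p^2 + p^2 - 7*p + 10*sqrt(2)*p + 10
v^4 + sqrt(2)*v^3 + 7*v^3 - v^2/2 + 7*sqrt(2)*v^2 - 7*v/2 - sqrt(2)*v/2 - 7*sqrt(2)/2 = (v + 7)*(v - sqrt(2)/2)*(v + sqrt(2)/2)*(v + sqrt(2))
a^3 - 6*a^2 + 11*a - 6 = (a - 3)*(a - 2)*(a - 1)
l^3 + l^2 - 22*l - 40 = (l - 5)*(l + 2)*(l + 4)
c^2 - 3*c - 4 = (c - 4)*(c + 1)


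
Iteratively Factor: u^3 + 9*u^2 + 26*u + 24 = (u + 4)*(u^2 + 5*u + 6) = (u + 2)*(u + 4)*(u + 3)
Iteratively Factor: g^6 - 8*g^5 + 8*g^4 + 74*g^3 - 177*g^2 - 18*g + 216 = (g + 3)*(g^5 - 11*g^4 + 41*g^3 - 49*g^2 - 30*g + 72) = (g - 4)*(g + 3)*(g^4 - 7*g^3 + 13*g^2 + 3*g - 18) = (g - 4)*(g - 3)*(g + 3)*(g^3 - 4*g^2 + g + 6) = (g - 4)*(g - 3)*(g - 2)*(g + 3)*(g^2 - 2*g - 3) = (g - 4)*(g - 3)*(g - 2)*(g + 1)*(g + 3)*(g - 3)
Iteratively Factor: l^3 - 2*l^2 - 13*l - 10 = (l - 5)*(l^2 + 3*l + 2) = (l - 5)*(l + 1)*(l + 2)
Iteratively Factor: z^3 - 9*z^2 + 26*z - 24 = (z - 4)*(z^2 - 5*z + 6) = (z - 4)*(z - 3)*(z - 2)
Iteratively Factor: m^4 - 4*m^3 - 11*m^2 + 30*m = (m)*(m^3 - 4*m^2 - 11*m + 30) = m*(m + 3)*(m^2 - 7*m + 10) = m*(m - 5)*(m + 3)*(m - 2)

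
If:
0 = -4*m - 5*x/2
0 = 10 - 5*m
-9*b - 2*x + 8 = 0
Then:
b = 8/5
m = 2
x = -16/5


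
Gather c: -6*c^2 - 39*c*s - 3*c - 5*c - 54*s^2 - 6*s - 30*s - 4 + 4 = -6*c^2 + c*(-39*s - 8) - 54*s^2 - 36*s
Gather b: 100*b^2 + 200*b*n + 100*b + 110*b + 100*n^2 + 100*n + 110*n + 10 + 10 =100*b^2 + b*(200*n + 210) + 100*n^2 + 210*n + 20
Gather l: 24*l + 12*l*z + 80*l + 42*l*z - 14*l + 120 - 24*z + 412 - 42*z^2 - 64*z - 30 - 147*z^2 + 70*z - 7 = l*(54*z + 90) - 189*z^2 - 18*z + 495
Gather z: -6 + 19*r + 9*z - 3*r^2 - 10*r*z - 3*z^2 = -3*r^2 + 19*r - 3*z^2 + z*(9 - 10*r) - 6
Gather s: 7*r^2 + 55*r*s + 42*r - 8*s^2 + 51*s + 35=7*r^2 + 42*r - 8*s^2 + s*(55*r + 51) + 35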